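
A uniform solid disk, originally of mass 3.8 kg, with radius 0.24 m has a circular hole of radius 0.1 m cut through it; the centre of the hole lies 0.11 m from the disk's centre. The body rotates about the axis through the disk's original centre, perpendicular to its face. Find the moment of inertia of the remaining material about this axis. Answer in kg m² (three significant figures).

Unpierced body about its centre: I₀ = (1/2)MR² = (1/2)(3.8)(0.24)² = 0.10944 kg m².
The removed disk has mass m = M·(r/R)² = (3.8)(0.1/0.24)² = 0.65972 kg (same uniform areal density).
Its moment of inertia about the rotation axis (parallel-axis theorem): I_hole = (1/2)mr² + md² = (1/2)(0.65972)(0.1)² + (0.65972)(0.11)² = 0.011281 kg m².
Treating the hole as negative mass, I = I₀ − I_hole = 0.10944 − 0.011281 = 0.098159 kg m².

0.0982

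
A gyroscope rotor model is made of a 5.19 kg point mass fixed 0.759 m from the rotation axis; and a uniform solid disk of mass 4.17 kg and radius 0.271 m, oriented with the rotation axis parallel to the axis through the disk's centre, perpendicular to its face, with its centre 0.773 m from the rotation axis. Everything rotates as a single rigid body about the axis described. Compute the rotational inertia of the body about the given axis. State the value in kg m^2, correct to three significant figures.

Point mass: I_cm = 0; centre at d = 0.759 m, so the parallel axis theorem gives I = 0 + (5.19)(0.759)² = 2.9899 kg m^2.
Solid disk: I_cm = (1/2)MR² = (1/2)(4.17)(0.271)² = 0.15312 kg m^2; centre at d = 0.773 m, so the parallel axis theorem gives I = 0.15312 + (4.17)(0.773)² = 2.6448 kg m^2.
Total I = 2.9899 + 2.6448 = 5.6347 kg m^2.

5.63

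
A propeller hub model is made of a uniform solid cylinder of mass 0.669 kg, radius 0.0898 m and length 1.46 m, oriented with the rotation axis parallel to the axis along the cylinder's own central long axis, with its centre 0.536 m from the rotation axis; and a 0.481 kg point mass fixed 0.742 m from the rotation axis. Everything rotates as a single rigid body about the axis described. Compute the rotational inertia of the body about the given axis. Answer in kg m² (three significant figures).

0.460

Solid cylinder: I_cm = (1/2)MR² = (1/2)(0.669)(0.0898)² = 0.0026974 kg m²; centre at d = 0.536 m, so I = I_cm + Md² gives I = 0.0026974 + (0.669)(0.536)² = 0.1949 kg m².
Point mass: I_cm = 0; centre at d = 0.742 m, so I = I_cm + Md² gives I = 0 + (0.481)(0.742)² = 0.26482 kg m².
Total I = 0.1949 + 0.26482 = 0.45972 kg m².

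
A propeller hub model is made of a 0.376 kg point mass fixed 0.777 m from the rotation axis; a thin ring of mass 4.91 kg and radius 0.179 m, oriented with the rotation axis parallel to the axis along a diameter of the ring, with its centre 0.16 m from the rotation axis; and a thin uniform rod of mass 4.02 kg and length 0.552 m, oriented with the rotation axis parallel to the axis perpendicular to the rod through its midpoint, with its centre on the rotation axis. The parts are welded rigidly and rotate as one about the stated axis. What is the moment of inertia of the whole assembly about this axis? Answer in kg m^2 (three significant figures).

0.533

Point mass: I_cm = 0; centre at d = 0.777 m, so the parallel axis theorem gives I = 0 + (0.376)(0.777)² = 0.227 kg m^2.
Thin ring: I_cm = (1/2)MR² = (1/2)(4.91)(0.179)² = 0.078661 kg m^2; centre at d = 0.16 m, so the parallel axis theorem gives I = 0.078661 + (4.91)(0.16)² = 0.20436 kg m^2.
Thin rod: I_cm = (1/12)ML² = (1/12)(4.02)(0.552)² = 0.10208 kg m^2; axis through the centre, so I = 0.10208 kg m^2.
Total I = 0.227 + 0.20436 + 0.10208 = 0.53343 kg m^2.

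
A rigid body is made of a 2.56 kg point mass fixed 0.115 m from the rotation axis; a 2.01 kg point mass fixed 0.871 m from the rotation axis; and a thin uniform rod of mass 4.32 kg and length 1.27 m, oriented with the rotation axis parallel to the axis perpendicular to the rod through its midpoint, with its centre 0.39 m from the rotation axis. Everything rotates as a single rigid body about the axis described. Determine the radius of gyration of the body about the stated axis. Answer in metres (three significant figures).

0.561

Point mass: I_cm = 0; centre at d = 0.115 m, so the parallel axis theorem gives I = 0 + (2.56)(0.115)² = 0.033856 kg m^2.
Point mass: I_cm = 0; centre at d = 0.871 m, so the parallel axis theorem gives I = 0 + (2.01)(0.871)² = 1.5249 kg m^2.
Thin rod: I_cm = (1/12)ML² = (1/12)(4.32)(1.27)² = 0.58064 kg m^2; centre at d = 0.39 m, so the parallel axis theorem gives I = 0.58064 + (4.32)(0.39)² = 1.2377 kg m^2.
Total I = 2.7964 kg m^2; total mass M = 8.89 kg.
k = √(I/M) = √(2.7964/8.89) = 0.56086 m.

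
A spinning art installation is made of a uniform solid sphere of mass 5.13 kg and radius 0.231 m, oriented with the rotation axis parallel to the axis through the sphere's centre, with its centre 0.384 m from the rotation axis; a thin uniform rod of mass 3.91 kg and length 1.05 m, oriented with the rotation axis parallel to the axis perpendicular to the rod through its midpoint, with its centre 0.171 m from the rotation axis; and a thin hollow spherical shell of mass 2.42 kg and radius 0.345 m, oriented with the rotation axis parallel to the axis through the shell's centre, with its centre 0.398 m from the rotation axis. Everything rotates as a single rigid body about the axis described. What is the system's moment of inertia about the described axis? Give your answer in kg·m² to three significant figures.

Solid sphere: I_cm = (2/5)MR² = (2/5)(5.13)(0.231)² = 0.1095 kg·m²; centre at d = 0.384 m, so I = I_cm + Md² gives I = 0.1095 + (5.13)(0.384)² = 0.86595 kg·m².
Thin rod: I_cm = (1/12)ML² = (1/12)(3.91)(1.05)² = 0.35923 kg·m²; centre at d = 0.171 m, so I = I_cm + Md² gives I = 0.35923 + (3.91)(0.171)² = 0.47356 kg·m².
Spherical shell: I_cm = (2/3)MR² = (2/3)(2.42)(0.345)² = 0.19203 kg·m²; centre at d = 0.398 m, so I = I_cm + Md² gives I = 0.19203 + (2.42)(0.398)² = 0.57536 kg·m².
Total I = 0.86595 + 0.47356 + 0.57536 = 1.9149 kg·m².

1.91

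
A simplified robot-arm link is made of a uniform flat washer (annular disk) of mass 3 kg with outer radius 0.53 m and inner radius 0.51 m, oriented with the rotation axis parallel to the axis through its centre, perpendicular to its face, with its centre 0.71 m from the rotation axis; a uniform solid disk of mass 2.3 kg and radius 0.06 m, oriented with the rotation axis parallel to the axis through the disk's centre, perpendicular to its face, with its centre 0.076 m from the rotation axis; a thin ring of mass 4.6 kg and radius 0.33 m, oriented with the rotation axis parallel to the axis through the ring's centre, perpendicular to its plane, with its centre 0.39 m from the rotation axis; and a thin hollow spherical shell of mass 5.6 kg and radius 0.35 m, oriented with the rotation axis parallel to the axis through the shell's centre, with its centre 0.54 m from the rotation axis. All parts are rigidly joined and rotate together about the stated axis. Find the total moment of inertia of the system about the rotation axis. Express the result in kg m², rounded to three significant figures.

Annular disk: I_cm = (1/2)M(R²+r²) = (1/2)(3)[(0.53)² + (0.51)²] = 0.8115 kg m²; centre at d = 0.71 m, so I = I_cm + Md² gives I = 0.8115 + (3)(0.71)² = 2.3238 kg m².
Solid disk: I_cm = (1/2)MR² = (1/2)(2.3)(0.06)² = 0.00414 kg m²; centre at d = 0.076 m, so I = I_cm + Md² gives I = 0.00414 + (2.3)(0.076)² = 0.017425 kg m².
Thin ring: I_cm = MR² = (4.6)(0.33)² = 0.50094 kg m²; centre at d = 0.39 m, so I = I_cm + Md² gives I = 0.50094 + (4.6)(0.39)² = 1.2006 kg m².
Spherical shell: I_cm = (2/3)MR² = (2/3)(5.6)(0.35)² = 0.45733 kg m²; centre at d = 0.54 m, so I = I_cm + Md² gives I = 0.45733 + (5.6)(0.54)² = 2.0903 kg m².
Total I = 2.3238 + 0.017425 + 1.2006 + 2.0903 = 5.6321 kg m².

5.63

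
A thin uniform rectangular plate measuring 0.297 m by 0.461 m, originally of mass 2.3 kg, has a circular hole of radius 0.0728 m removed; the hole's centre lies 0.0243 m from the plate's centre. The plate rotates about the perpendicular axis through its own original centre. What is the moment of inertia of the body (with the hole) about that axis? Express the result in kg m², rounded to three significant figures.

Unpierced body about its centre: I₀ = (1/12)M(a²+b²) = (1/12)(2.3)[(0.297)² + (0.461)²] = 0.05764 kg m².
The removed disk has mass m = M·πr²/(ab) = (2.3)·π(0.0728)²/(0.297·0.461) = 0.27969 kg (same uniform areal density).
Its moment of inertia about the rotation axis (parallel-axis theorem): I_hole = (1/2)mr² + md² = (1/2)(0.27969)(0.0728)² + (0.27969)(0.0243)² = 0.00090632 kg m².
Treating the hole as negative mass, I = I₀ − I_hole = 0.05764 − 0.00090632 = 0.056734 kg m².

0.0567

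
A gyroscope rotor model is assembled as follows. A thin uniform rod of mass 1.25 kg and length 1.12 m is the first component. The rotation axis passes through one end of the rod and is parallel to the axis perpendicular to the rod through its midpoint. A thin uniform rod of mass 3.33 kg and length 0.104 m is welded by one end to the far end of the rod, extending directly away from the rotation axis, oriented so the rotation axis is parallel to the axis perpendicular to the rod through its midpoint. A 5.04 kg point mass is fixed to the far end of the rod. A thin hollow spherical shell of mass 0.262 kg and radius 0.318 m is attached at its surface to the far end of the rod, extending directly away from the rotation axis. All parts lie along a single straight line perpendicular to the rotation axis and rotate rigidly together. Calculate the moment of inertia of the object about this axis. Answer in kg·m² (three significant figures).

13.3

Thin rod: I_cm = (1/12)ML² = (1/12)(1.25)(1.12)² = 0.13067 kg·m²; centre at d = 0.56 m, so I = I_cm + Md² gives I = 0.13067 + (1.25)(0.56)² = 0.52267 kg·m².
Thin rod: I_cm = (1/12)ML² = (1/12)(3.33)(0.104)² = 0.0030014 kg·m²; centre at d = 0.56 + 0.56 + 0.052 = 1.172 m, so I = I_cm + Md² gives I = 0.0030014 + (3.33)(1.172)² = 4.577 kg·m².
Point mass: I_cm = 0; centre at d = 0.56 + 0.56 + 0.052 + 0.052 = 1.224 m, so I = I_cm + Md² gives I = 0 + (5.04)(1.224)² = 7.5508 kg·m².
Spherical shell: I_cm = (2/3)MR² = (2/3)(0.262)(0.318)² = 0.017663 kg·m²; centre at d = 0.56 + 0.56 + 0.052 + 0.052 + 0.318 = 1.542 m, so I = I_cm + Md² gives I = 0.017663 + (0.262)(1.542)² = 0.64064 kg·m².
Total I = 0.52267 + 4.577 + 7.5508 + 0.64064 = 13.291 kg·m².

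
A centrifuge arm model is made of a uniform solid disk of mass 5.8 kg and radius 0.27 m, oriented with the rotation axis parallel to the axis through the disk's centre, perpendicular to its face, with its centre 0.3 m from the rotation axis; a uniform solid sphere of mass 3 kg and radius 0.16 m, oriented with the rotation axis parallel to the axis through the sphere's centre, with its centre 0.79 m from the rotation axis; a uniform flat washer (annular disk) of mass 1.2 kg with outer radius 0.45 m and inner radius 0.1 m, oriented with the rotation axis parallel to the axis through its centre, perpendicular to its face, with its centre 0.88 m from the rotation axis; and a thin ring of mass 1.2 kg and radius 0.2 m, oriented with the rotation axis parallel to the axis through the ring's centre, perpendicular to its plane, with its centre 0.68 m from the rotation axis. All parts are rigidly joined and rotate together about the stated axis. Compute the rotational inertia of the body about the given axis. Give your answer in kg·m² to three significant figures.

Solid disk: I_cm = (1/2)MR² = (1/2)(5.8)(0.27)² = 0.21141 kg·m²; centre at d = 0.3 m, so I = I_cm + Md² gives I = 0.21141 + (5.8)(0.3)² = 0.73341 kg·m².
Solid sphere: I_cm = (2/5)MR² = (2/5)(3)(0.16)² = 0.03072 kg·m²; centre at d = 0.79 m, so I = I_cm + Md² gives I = 0.03072 + (3)(0.79)² = 1.903 kg·m².
Annular disk: I_cm = (1/2)M(R²+r²) = (1/2)(1.2)[(0.45)² + (0.1)²] = 0.1275 kg·m²; centre at d = 0.88 m, so I = I_cm + Md² gives I = 0.1275 + (1.2)(0.88)² = 1.0568 kg·m².
Thin ring: I_cm = MR² = (1.2)(0.2)² = 0.048 kg·m²; centre at d = 0.68 m, so I = I_cm + Md² gives I = 0.048 + (1.2)(0.68)² = 0.60288 kg·m².
Total I = 0.73341 + 1.903 + 1.0568 + 0.60288 = 4.2961 kg·m².

4.30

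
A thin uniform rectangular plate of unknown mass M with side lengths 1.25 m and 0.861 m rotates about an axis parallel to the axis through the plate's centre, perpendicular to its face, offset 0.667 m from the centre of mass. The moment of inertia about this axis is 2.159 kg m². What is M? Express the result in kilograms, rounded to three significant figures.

3.39

I = I_cm + Md² = (1/12)M(a²+b²) + Md² = M·[0.0833333·[(1.25)² + (0.861)²] + (0.667)²] = M·0.63687.
So M = 2.159 / 0.63687 = 3.39 kg.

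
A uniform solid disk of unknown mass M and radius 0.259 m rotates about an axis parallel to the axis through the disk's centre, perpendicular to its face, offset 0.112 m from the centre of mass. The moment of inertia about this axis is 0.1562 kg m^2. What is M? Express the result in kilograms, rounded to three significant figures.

3.39

I = I_cm + Md² = (1/2)MR² + Md² = M·[0.5·(0.259)² + (0.112)²] = M·0.046085.
So M = 0.1562 / 0.046085 = 3.3894 kg.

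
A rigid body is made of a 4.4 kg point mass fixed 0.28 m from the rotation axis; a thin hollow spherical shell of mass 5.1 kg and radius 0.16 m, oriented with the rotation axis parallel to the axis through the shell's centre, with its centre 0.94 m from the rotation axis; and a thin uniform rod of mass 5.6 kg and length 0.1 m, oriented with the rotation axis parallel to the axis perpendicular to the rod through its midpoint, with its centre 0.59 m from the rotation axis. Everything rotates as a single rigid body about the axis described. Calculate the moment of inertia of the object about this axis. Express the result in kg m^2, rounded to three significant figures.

Point mass: I_cm = 0; centre at d = 0.28 m, so the parallel axis theorem gives I = 0 + (4.4)(0.28)² = 0.34496 kg m^2.
Spherical shell: I_cm = (2/3)MR² = (2/3)(5.1)(0.16)² = 0.08704 kg m^2; centre at d = 0.94 m, so the parallel axis theorem gives I = 0.08704 + (5.1)(0.94)² = 4.5934 kg m^2.
Thin rod: I_cm = (1/12)ML² = (1/12)(5.6)(0.1)² = 0.0046667 kg m^2; centre at d = 0.59 m, so the parallel axis theorem gives I = 0.0046667 + (5.6)(0.59)² = 1.954 kg m^2.
Total I = 0.34496 + 4.5934 + 1.954 = 6.8924 kg m^2.

6.89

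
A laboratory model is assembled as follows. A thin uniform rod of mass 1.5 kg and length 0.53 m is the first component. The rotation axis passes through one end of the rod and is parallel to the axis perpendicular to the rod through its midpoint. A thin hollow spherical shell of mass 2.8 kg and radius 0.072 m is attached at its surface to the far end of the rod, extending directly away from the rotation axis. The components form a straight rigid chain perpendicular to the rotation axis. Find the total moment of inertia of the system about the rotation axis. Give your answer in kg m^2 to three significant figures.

1.16

Thin rod: I_cm = (1/12)ML² = (1/12)(1.5)(0.53)² = 0.035113 kg m^2; centre at d = 0.265 m, so I = I_cm + Md² gives I = 0.035113 + (1.5)(0.265)² = 0.14045 kg m^2.
Spherical shell: I_cm = (2/3)MR² = (2/3)(2.8)(0.072)² = 0.0096768 kg m^2; centre at d = 0.265 + 0.265 + 0.072 = 0.602 m, so I = I_cm + Md² gives I = 0.0096768 + (2.8)(0.602)² = 1.0244 kg m^2.
Total I = 0.14045 + 1.0244 = 1.1649 kg m^2.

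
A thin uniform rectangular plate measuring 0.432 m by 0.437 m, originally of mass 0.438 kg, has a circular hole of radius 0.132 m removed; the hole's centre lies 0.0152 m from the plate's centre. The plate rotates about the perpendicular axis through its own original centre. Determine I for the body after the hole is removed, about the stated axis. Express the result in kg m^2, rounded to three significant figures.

0.0126

Unpierced body about its centre: I₀ = (1/12)M(a²+b²) = (1/12)(0.438)[(0.432)² + (0.437)²] = 0.013782 kg m^2.
The removed disk has mass m = M·πr²/(ab) = (0.438)·π(0.132)²/(0.432·0.437) = 0.127 kg (same uniform areal density).
Its moment of inertia about the rotation axis (parallel-axis theorem): I_hole = (1/2)mr² + md² = (1/2)(0.127)(0.132)² + (0.127)(0.0152)² = 0.0011358 kg m^2.
Treating the hole as negative mass, I = I₀ − I_hole = 0.013782 − 0.0011358 = 0.012646 kg m^2.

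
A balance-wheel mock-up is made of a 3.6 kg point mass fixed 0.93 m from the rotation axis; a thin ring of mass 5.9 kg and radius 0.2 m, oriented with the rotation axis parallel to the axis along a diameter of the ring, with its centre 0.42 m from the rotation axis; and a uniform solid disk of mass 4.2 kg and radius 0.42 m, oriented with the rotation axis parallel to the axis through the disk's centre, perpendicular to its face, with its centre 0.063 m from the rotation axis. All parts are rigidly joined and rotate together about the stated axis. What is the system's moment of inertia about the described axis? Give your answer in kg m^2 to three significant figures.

Point mass: I_cm = 0; centre at d = 0.93 m, so I = I_cm + Md² gives I = 0 + (3.6)(0.93)² = 3.1136 kg m^2.
Thin ring: I_cm = (1/2)MR² = (1/2)(5.9)(0.2)² = 0.118 kg m^2; centre at d = 0.42 m, so I = I_cm + Md² gives I = 0.118 + (5.9)(0.42)² = 1.1588 kg m^2.
Solid disk: I_cm = (1/2)MR² = (1/2)(4.2)(0.42)² = 0.37044 kg m^2; centre at d = 0.063 m, so I = I_cm + Md² gives I = 0.37044 + (4.2)(0.063)² = 0.38711 kg m^2.
Total I = 3.1136 + 1.1588 + 0.38711 = 4.6595 kg m^2.

4.66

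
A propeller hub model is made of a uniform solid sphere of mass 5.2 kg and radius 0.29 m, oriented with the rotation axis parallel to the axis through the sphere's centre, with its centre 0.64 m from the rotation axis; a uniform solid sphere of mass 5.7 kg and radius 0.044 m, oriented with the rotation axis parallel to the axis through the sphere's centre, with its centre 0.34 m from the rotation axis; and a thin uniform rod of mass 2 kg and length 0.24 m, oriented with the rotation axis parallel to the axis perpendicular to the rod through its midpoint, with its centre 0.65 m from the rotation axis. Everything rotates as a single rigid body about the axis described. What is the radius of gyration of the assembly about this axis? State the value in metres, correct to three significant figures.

0.544

Solid sphere: I_cm = (2/5)MR² = (2/5)(5.2)(0.29)² = 0.17493 kg·m²; centre at d = 0.64 m, so I = I_cm + Md² gives I = 0.17493 + (5.2)(0.64)² = 2.3048 kg·m².
Solid sphere: I_cm = (2/5)MR² = (2/5)(5.7)(0.044)² = 0.0044141 kg·m²; centre at d = 0.34 m, so I = I_cm + Md² gives I = 0.0044141 + (5.7)(0.34)² = 0.66333 kg·m².
Thin rod: I_cm = (1/12)ML² = (1/12)(2)(0.24)² = 0.0096 kg·m²; centre at d = 0.65 m, so I = I_cm + Md² gives I = 0.0096 + (2)(0.65)² = 0.8546 kg·m².
Total I = 3.8228 kg·m²; total mass M = 12.9 kg.
k = √(I/M) = √(3.8228/12.9) = 0.54437 m.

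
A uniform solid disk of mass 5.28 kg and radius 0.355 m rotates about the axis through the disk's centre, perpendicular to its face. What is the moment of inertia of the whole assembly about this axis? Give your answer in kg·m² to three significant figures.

0.333

I_cm = (1/2)MR² = (1/2)(5.28)(0.355)² = 0.33271 kg·m²; axis through the centre, so I = 0.33271 kg·m².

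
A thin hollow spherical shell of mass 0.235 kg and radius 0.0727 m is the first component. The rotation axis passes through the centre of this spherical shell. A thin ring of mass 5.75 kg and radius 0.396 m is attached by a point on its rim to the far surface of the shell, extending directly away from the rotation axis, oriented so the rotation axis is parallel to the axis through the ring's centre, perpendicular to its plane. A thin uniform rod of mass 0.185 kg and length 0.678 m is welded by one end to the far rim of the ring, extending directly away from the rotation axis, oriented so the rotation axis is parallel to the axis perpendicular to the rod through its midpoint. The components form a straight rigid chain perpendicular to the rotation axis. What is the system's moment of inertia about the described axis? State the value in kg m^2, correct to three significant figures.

2.44

Spherical shell: I_cm = (2/3)MR² = (2/3)(0.235)(0.0727)² = 0.00082803 kg m^2; axis through the centre, so I = 0.00082803 kg m^2.
Thin ring: I_cm = MR² = (5.75)(0.396)² = 0.90169 kg m^2; centre at d = 0.0727 + 0.396 = 0.4687 m, so the parallel axis theorem gives I = 0.90169 + (5.75)(0.4687)² = 2.1649 kg m^2.
Thin rod: I_cm = (1/12)ML² = (1/12)(0.185)(0.678)² = 0.0070868 kg m^2; centre at d = 0.0727 + 0.396 + 0.396 + 0.339 = 1.2037 m, so the parallel axis theorem gives I = 0.0070868 + (0.185)(1.2037)² = 0.27513 kg m^2.
Total I = 0.00082803 + 2.1649 + 0.27513 = 2.4408 kg m^2.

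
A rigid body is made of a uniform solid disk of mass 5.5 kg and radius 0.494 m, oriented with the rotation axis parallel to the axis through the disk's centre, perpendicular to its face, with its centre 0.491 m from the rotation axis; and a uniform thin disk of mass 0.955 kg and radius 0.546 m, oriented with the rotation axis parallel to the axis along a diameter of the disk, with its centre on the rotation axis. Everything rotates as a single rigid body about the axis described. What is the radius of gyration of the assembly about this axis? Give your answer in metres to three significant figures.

0.566

Solid disk: I_cm = (1/2)MR² = (1/2)(5.5)(0.494)² = 0.6711 kg·m²; centre at d = 0.491 m, so I = I_cm + Md² gives I = 0.6711 + (5.5)(0.491)² = 1.997 kg·m².
Thin disk: I_cm = (1/4)MR² = (1/4)(0.955)(0.546)² = 0.071175 kg·m²; axis through the centre, so I = 0.071175 kg·m².
Total I = 2.0682 kg·m²; total mass M = 6.455 kg.
k = √(I/M) = √(2.0682/6.455) = 0.56604 m.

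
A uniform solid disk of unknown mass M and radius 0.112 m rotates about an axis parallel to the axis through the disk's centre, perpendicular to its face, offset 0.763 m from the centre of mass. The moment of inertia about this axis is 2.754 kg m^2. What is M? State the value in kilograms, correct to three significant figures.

I = I_cm + Md² = (1/2)MR² + Md² = M·[0.5·(0.112)² + (0.763)²] = M·0.58844.
So M = 2.754 / 0.58844 = 4.6802 kg.

4.68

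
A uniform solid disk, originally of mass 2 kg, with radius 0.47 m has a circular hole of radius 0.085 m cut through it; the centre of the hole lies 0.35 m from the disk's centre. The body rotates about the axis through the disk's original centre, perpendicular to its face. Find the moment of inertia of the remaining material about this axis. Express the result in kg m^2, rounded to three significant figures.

Unpierced body about its centre: I₀ = (1/2)MR² = (1/2)(2)(0.47)² = 0.2209 kg m^2.
The removed disk has mass m = M·(r/R)² = (2)(0.085/0.47)² = 0.065414 kg (same uniform areal density).
Its moment of inertia about the rotation axis (parallel-axis theorem): I_hole = (1/2)mr² + md² = (1/2)(0.065414)(0.085)² + (0.065414)(0.35)² = 0.0082496 kg m^2.
Treating the hole as negative mass, I = I₀ − I_hole = 0.2209 − 0.0082496 = 0.21265 kg m^2.

0.213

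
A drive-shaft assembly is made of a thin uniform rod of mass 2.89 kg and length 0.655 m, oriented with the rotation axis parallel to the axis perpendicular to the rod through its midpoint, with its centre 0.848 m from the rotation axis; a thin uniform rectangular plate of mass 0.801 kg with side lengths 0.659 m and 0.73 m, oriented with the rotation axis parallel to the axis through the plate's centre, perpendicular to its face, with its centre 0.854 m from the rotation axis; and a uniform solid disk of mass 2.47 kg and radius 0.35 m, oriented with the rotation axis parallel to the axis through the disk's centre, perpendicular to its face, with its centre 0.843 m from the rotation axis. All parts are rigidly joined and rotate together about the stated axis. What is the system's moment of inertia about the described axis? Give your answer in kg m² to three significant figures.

4.74

Thin rod: I_cm = (1/12)ML² = (1/12)(2.89)(0.655)² = 0.10332 kg m²; centre at d = 0.848 m, so the parallel axis theorem gives I = 0.10332 + (2.89)(0.848)² = 2.1815 kg m².
Rectangular plate: I_cm = (1/12)M(a²+b²) = (1/12)(0.801)[(0.659)² + (0.73)²] = 0.064559 kg m²; centre at d = 0.854 m, so the parallel axis theorem gives I = 0.064559 + (0.801)(0.854)² = 0.64874 kg m².
Solid disk: I_cm = (1/2)MR² = (1/2)(2.47)(0.35)² = 0.15129 kg m²; centre at d = 0.843 m, so the parallel axis theorem gives I = 0.15129 + (2.47)(0.843)² = 1.9066 kg m².
Total I = 2.1815 + 0.64874 + 1.9066 = 4.7369 kg m².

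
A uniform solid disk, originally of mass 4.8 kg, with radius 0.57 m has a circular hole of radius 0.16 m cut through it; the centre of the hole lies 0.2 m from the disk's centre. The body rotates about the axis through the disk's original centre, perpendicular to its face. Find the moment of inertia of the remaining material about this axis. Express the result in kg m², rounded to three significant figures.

0.760

Unpierced body about its centre: I₀ = (1/2)MR² = (1/2)(4.8)(0.57)² = 0.77976 kg m².
The removed disk has mass m = M·(r/R)² = (4.8)(0.16/0.57)² = 0.37821 kg (same uniform areal density).
Its moment of inertia about the rotation axis (parallel-axis theorem): I_hole = (1/2)mr² + md² = (1/2)(0.37821)(0.16)² + (0.37821)(0.2)² = 0.019969 kg m².
Treating the hole as negative mass, I = I₀ − I_hole = 0.77976 − 0.019969 = 0.75979 kg m².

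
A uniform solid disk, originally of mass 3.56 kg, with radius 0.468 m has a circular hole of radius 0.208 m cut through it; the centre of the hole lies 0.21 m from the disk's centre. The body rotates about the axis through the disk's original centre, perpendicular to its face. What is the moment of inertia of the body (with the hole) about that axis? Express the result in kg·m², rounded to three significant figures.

Unpierced body about its centre: I₀ = (1/2)MR² = (1/2)(3.56)(0.468)² = 0.38986 kg·m².
The removed disk has mass m = M·(r/R)² = (3.56)(0.208/0.468)² = 0.70321 kg (same uniform areal density).
Its moment of inertia about the rotation axis (parallel-axis theorem): I_hole = (1/2)mr² + md² = (1/2)(0.70321)(0.208)² + (0.70321)(0.21)² = 0.046223 kg·m².
Treating the hole as negative mass, I = I₀ − I_hole = 0.38986 − 0.046223 = 0.34364 kg·m².

0.344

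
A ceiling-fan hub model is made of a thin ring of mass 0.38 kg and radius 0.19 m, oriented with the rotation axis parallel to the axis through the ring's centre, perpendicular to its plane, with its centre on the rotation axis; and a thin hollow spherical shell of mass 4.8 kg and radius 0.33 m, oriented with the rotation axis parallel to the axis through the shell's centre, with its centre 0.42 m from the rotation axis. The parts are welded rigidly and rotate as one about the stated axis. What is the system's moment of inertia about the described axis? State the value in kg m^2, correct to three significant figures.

1.21

Thin ring: I_cm = MR² = (0.38)(0.19)² = 0.013718 kg m^2; axis through the centre, so I = 0.013718 kg m^2.
Spherical shell: I_cm = (2/3)MR² = (2/3)(4.8)(0.33)² = 0.34848 kg m^2; centre at d = 0.42 m, so the parallel axis theorem gives I = 0.34848 + (4.8)(0.42)² = 1.1952 kg m^2.
Total I = 0.013718 + 1.1952 = 1.2089 kg m^2.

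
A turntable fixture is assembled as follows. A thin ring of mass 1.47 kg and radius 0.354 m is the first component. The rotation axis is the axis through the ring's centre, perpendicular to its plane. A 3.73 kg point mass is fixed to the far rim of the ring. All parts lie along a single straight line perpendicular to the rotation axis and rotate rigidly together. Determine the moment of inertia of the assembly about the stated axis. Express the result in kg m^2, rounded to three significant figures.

Thin ring: I_cm = MR² = (1.47)(0.354)² = 0.18421 kg m^2; axis through the centre, so I = 0.18421 kg m^2.
Point mass: I_cm = 0; centre at d = 0.354 m, so I = I_cm + Md² gives I = 0 + (3.73)(0.354)² = 0.46743 kg m^2.
Total I = 0.18421 + 0.46743 = 0.65164 kg m^2.

0.652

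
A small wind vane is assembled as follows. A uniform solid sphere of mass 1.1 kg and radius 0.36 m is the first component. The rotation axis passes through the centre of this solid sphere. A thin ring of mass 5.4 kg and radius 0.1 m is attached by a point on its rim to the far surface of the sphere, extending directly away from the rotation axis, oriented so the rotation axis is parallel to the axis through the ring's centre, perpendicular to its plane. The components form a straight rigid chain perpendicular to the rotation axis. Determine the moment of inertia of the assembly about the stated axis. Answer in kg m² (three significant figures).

Solid sphere: I_cm = (2/5)MR² = (2/5)(1.1)(0.36)² = 0.057024 kg m²; axis through the centre, so I = 0.057024 kg m².
Thin ring: I_cm = MR² = (5.4)(0.1)² = 0.054 kg m²; centre at d = 0.36 + 0.1 = 0.46 m, so the parallel axis theorem gives I = 0.054 + (5.4)(0.46)² = 1.1966 kg m².
Total I = 0.057024 + 1.1966 = 1.2537 kg m².

1.25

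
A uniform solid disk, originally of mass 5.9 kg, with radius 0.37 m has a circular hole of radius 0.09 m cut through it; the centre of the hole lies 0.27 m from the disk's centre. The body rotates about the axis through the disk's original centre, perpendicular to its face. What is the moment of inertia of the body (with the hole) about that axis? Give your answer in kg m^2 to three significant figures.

0.377

Unpierced body about its centre: I₀ = (1/2)MR² = (1/2)(5.9)(0.37)² = 0.40386 kg m^2.
The removed disk has mass m = M·(r/R)² = (5.9)(0.09/0.37)² = 0.34909 kg (same uniform areal density).
Its moment of inertia about the rotation axis (parallel-axis theorem): I_hole = (1/2)mr² + md² = (1/2)(0.34909)(0.09)² + (0.34909)(0.27)² = 0.026862 kg m^2.
Treating the hole as negative mass, I = I₀ − I_hole = 0.40386 − 0.026862 = 0.37699 kg m^2.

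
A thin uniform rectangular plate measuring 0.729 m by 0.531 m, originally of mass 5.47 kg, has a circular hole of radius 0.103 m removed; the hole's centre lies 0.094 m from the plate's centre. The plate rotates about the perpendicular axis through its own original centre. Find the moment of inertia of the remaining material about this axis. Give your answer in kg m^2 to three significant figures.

0.364

Unpierced body about its centre: I₀ = (1/12)M(a²+b²) = (1/12)(5.47)[(0.729)² + (0.531)²] = 0.37078 kg m^2.
The removed disk has mass m = M·πr²/(ab) = (5.47)·π(0.103)²/(0.729·0.531) = 0.47097 kg (same uniform areal density).
Its moment of inertia about the rotation axis (parallel-axis theorem): I_hole = (1/2)mr² + md² = (1/2)(0.47097)(0.103)² + (0.47097)(0.094)² = 0.0066597 kg m^2.
Treating the hole as negative mass, I = I₀ − I_hole = 0.37078 − 0.0066597 = 0.36412 kg m^2.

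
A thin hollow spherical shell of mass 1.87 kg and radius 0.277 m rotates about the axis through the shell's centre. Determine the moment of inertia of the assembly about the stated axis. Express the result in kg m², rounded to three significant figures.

0.0957

I_cm = (2/3)MR² = (2/3)(1.87)(0.277)² = 0.095655 kg m²; axis through the centre, so I = 0.095655 kg m².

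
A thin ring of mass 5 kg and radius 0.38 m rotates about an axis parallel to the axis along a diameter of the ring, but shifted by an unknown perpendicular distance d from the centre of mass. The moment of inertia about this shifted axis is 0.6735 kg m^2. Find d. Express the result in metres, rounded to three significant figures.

About the centre-of-mass axis, I_cm = (1/2)MR² = (1/2)(5)(0.38)² = 0.361 kg m^2.
Parallel axis theorem: I = I_cm + Md², so Md² = 0.6735 − 0.361 = 0.3125 kg m^2.
d = √(0.3125 / 5) = 0.25 m.

0.250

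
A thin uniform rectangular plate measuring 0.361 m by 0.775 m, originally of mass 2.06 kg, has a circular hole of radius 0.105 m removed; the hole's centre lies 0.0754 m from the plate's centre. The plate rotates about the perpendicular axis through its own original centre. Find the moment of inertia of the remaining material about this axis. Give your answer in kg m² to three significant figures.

0.123

Unpierced body about its centre: I₀ = (1/12)M(a²+b²) = (1/12)(2.06)[(0.361)² + (0.775)²] = 0.12548 kg m².
The removed disk has mass m = M·πr²/(ab) = (2.06)·π(0.105)²/(0.361·0.775) = 0.25503 kg (same uniform areal density).
Its moment of inertia about the rotation axis (parallel-axis theorem): I_hole = (1/2)mr² + md² = (1/2)(0.25503)(0.105)² + (0.25503)(0.0754)² = 0.0028557 kg m².
Treating the hole as negative mass, I = I₀ − I_hole = 0.12548 − 0.0028557 = 0.12262 kg m².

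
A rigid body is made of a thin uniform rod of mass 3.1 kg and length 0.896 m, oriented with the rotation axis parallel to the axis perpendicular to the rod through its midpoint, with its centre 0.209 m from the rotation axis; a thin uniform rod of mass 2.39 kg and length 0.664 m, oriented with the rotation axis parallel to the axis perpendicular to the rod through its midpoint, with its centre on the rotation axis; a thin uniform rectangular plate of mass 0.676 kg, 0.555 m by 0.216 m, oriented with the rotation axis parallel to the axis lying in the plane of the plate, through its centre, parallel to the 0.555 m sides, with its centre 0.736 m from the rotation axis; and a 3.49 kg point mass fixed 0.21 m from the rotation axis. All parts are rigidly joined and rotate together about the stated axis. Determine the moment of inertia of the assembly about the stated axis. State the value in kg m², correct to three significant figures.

0.953

Thin rod: I_cm = (1/12)ML² = (1/12)(3.1)(0.896)² = 0.20739 kg m²; centre at d = 0.209 m, so the parallel axis theorem gives I = 0.20739 + (3.1)(0.209)² = 0.34281 kg m².
Thin rod: I_cm = (1/12)ML² = (1/12)(2.39)(0.664)² = 0.087812 kg m²; axis through the centre, so I = 0.087812 kg m².
Rectangular plate: I_cm = (1/12)Mb² = (1/12)(0.676)(0.216)² = 0.0026283 kg m²; centre at d = 0.736 m, so the parallel axis theorem gives I = 0.0026283 + (0.676)(0.736)² = 0.36881 kg m².
Point mass: I_cm = 0; centre at d = 0.21 m, so the parallel axis theorem gives I = 0 + (3.49)(0.21)² = 0.15391 kg m².
Total I = 0.34281 + 0.087812 + 0.36881 + 0.15391 = 0.95334 kg m².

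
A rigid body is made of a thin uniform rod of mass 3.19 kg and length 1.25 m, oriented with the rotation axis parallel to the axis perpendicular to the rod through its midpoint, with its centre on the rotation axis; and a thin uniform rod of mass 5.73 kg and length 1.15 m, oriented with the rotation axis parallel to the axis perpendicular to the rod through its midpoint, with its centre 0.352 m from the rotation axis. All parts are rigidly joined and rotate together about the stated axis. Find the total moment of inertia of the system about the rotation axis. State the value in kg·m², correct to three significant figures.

Thin rod: I_cm = (1/12)ML² = (1/12)(3.19)(1.25)² = 0.41536 kg·m²; axis through the centre, so I = 0.41536 kg·m².
Thin rod: I_cm = (1/12)ML² = (1/12)(5.73)(1.15)² = 0.63149 kg·m²; centre at d = 0.352 m, so the parallel axis theorem gives I = 0.63149 + (5.73)(0.352)² = 1.3415 kg·m².
Total I = 0.41536 + 1.3415 = 1.7568 kg·m².

1.76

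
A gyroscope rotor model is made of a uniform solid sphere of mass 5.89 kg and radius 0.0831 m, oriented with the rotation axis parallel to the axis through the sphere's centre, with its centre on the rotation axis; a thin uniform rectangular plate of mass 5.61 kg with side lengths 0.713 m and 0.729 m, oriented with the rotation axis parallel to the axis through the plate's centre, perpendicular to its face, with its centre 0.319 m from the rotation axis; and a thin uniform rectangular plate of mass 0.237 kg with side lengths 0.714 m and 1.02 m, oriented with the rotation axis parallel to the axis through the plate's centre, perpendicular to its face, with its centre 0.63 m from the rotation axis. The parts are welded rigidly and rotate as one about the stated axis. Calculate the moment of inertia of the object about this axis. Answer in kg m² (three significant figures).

Solid sphere: I_cm = (2/5)MR² = (2/5)(5.89)(0.0831)² = 0.01627 kg m²; axis through the centre, so I = 0.01627 kg m².
Rectangular plate: I_cm = (1/12)M(a²+b²) = (1/12)(5.61)[(0.713)² + (0.729)²] = 0.48611 kg m²; centre at d = 0.319 m, so I = I_cm + Md² gives I = 0.48611 + (5.61)(0.319)² = 1.057 kg m².
Rectangular plate: I_cm = (1/12)M(a²+b²) = (1/12)(0.237)[(0.714)² + (1.02)²] = 0.030616 kg m²; centre at d = 0.63 m, so I = I_cm + Md² gives I = 0.030616 + (0.237)(0.63)² = 0.12468 kg m².
Total I = 0.01627 + 1.057 + 0.12468 = 1.1979 kg m².

1.20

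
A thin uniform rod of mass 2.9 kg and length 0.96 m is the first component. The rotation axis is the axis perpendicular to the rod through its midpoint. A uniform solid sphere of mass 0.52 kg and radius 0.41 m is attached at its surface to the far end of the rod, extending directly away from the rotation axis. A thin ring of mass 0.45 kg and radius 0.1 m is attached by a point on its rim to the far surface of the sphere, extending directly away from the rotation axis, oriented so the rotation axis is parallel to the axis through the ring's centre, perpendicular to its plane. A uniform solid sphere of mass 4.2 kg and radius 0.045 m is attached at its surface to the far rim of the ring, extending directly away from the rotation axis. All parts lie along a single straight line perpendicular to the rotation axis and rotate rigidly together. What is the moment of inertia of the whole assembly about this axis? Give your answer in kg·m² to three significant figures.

11.6

Thin rod: I_cm = (1/12)ML² = (1/12)(2.9)(0.96)² = 0.22272 kg·m²; axis through the centre, so I = 0.22272 kg·m².
Solid sphere: I_cm = (2/5)MR² = (2/5)(0.52)(0.41)² = 0.034965 kg·m²; centre at d = 0.48 + 0.41 = 0.89 m, so the parallel axis theorem gives I = 0.034965 + (0.52)(0.89)² = 0.44686 kg·m².
Thin ring: I_cm = MR² = (0.45)(0.1)² = 0.0045 kg·m²; centre at d = 0.48 + 0.41 + 0.41 + 0.1 = 1.4 m, so the parallel axis theorem gives I = 0.0045 + (0.45)(1.4)² = 0.8865 kg·m².
Solid sphere: I_cm = (2/5)MR² = (2/5)(4.2)(0.045)² = 0.003402 kg·m²; centre at d = 0.48 + 0.41 + 0.41 + 0.1 + 0.1 + 0.045 = 1.545 m, so the parallel axis theorem gives I = 0.003402 + (4.2)(1.545)² = 10.029 kg·m².
Total I = 0.22272 + 0.44686 + 0.8865 + 10.029 = 11.585 kg·m².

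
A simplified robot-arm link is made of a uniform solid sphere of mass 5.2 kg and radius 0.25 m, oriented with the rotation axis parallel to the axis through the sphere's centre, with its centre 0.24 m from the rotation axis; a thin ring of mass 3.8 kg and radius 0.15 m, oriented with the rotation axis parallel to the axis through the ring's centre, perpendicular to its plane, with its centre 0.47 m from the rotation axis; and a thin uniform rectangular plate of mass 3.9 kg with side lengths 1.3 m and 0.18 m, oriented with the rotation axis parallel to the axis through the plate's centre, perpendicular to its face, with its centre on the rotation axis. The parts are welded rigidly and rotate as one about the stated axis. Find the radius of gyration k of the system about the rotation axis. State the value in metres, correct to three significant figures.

Solid sphere: I_cm = (2/5)MR² = (2/5)(5.2)(0.25)² = 0.13 kg·m²; centre at d = 0.24 m, so I = I_cm + Md² gives I = 0.13 + (5.2)(0.24)² = 0.42952 kg·m².
Thin ring: I_cm = MR² = (3.8)(0.15)² = 0.0855 kg·m²; centre at d = 0.47 m, so I = I_cm + Md² gives I = 0.0855 + (3.8)(0.47)² = 0.92492 kg·m².
Rectangular plate: I_cm = (1/12)M(a²+b²) = (1/12)(3.9)[(1.3)² + (0.18)²] = 0.55978 kg·m²; axis through the centre, so I = 0.55978 kg·m².
Total I = 1.9142 kg·m²; total mass M = 12.9 kg.
k = √(I/M) = √(1.9142/12.9) = 0.38521 m.

0.385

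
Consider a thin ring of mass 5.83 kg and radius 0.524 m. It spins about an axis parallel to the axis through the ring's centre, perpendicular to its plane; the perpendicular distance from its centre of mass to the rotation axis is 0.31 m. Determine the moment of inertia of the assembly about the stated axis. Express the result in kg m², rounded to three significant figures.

I_cm = MR² = (5.83)(0.524)² = 1.6008 kg m²; centre at d = 0.31 m, so I = I_cm + Md² gives I = 1.6008 + (5.83)(0.31)² = 2.161 kg m².

2.16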